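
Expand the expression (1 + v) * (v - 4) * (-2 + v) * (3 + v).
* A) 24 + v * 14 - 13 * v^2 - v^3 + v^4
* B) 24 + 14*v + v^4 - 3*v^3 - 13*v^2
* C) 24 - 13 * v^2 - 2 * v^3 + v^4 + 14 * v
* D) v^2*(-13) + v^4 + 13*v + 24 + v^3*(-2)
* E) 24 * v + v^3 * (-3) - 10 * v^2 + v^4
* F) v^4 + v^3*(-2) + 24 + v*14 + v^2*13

Expanding (1 + v) * (v - 4) * (-2 + v) * (3 + v):
= 24 - 13 * v^2 - 2 * v^3 + v^4 + 14 * v
C) 24 - 13 * v^2 - 2 * v^3 + v^4 + 14 * v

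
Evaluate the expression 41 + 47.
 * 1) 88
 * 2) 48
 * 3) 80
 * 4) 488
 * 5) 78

41 + 47 = 88
1) 88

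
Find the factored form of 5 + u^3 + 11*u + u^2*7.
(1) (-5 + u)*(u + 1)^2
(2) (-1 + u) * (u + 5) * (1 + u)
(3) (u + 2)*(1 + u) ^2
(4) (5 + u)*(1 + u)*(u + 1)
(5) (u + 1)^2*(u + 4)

We need to factor 5 + u^3 + 11*u + u^2*7.
The factored form is (5 + u)*(1 + u)*(u + 1).
4) (5 + u)*(1 + u)*(u + 1)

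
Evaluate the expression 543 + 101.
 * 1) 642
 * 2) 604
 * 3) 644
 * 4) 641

543 + 101 = 644
3) 644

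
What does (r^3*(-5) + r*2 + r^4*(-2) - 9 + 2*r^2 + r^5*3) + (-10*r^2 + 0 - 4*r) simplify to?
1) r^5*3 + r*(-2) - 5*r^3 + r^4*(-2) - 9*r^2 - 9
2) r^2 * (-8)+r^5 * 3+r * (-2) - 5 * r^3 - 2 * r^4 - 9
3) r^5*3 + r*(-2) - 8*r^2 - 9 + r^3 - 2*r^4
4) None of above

Adding the polynomials and combining like terms:
(r^3*(-5) + r*2 + r^4*(-2) - 9 + 2*r^2 + r^5*3) + (-10*r^2 + 0 - 4*r)
= r^2 * (-8)+r^5 * 3+r * (-2) - 5 * r^3 - 2 * r^4 - 9
2) r^2 * (-8)+r^5 * 3+r * (-2) - 5 * r^3 - 2 * r^4 - 9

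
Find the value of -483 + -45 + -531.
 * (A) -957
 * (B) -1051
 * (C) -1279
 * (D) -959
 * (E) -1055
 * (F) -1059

First: -483 + -45 = -528
Then: -528 + -531 = -1059
F) -1059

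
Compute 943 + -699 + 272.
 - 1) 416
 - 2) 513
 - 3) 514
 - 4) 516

First: 943 + -699 = 244
Then: 244 + 272 = 516
4) 516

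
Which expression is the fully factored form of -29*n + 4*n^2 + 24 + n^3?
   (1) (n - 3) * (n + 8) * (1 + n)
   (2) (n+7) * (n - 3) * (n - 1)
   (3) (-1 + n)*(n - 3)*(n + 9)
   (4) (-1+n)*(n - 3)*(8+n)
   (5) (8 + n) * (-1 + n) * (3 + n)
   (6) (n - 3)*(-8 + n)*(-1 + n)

We need to factor -29*n + 4*n^2 + 24 + n^3.
The factored form is (-1+n)*(n - 3)*(8+n).
4) (-1+n)*(n - 3)*(8+n)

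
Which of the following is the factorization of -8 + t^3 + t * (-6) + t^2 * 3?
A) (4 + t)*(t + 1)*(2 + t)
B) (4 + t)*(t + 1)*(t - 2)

We need to factor -8 + t^3 + t * (-6) + t^2 * 3.
The factored form is (4 + t)*(t + 1)*(t - 2).
B) (4 + t)*(t + 1)*(t - 2)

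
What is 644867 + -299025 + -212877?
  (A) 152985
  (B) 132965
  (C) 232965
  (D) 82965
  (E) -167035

First: 644867 + -299025 = 345842
Then: 345842 + -212877 = 132965
B) 132965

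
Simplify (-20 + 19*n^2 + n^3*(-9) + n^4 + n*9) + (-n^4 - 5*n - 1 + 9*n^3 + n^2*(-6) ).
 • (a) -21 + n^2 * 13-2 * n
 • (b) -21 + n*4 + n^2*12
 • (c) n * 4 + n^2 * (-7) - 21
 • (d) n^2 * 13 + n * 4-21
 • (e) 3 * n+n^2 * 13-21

Adding the polynomials and combining like terms:
(-20 + 19*n^2 + n^3*(-9) + n^4 + n*9) + (-n^4 - 5*n - 1 + 9*n^3 + n^2*(-6))
= n^2 * 13 + n * 4-21
d) n^2 * 13 + n * 4-21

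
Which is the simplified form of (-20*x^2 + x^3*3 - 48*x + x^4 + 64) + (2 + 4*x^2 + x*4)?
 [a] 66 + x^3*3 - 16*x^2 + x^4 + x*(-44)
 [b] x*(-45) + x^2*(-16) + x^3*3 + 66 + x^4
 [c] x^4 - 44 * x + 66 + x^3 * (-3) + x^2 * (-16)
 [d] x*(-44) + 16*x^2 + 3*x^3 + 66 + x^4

Adding the polynomials and combining like terms:
(-20*x^2 + x^3*3 - 48*x + x^4 + 64) + (2 + 4*x^2 + x*4)
= 66 + x^3*3 - 16*x^2 + x^4 + x*(-44)
a) 66 + x^3*3 - 16*x^2 + x^4 + x*(-44)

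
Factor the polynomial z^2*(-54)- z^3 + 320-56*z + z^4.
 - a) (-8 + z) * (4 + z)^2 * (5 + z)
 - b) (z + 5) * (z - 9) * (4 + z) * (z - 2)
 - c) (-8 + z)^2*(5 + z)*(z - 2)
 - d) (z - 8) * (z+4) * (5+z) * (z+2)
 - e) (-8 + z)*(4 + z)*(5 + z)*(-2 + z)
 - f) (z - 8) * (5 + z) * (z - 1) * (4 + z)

We need to factor z^2*(-54)- z^3 + 320-56*z + z^4.
The factored form is (-8 + z)*(4 + z)*(5 + z)*(-2 + z).
e) (-8 + z)*(4 + z)*(5 + z)*(-2 + z)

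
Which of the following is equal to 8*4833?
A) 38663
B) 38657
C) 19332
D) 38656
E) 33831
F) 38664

8 * 4833 = 38664
F) 38664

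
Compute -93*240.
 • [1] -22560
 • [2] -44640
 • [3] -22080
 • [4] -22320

-93 * 240 = -22320
4) -22320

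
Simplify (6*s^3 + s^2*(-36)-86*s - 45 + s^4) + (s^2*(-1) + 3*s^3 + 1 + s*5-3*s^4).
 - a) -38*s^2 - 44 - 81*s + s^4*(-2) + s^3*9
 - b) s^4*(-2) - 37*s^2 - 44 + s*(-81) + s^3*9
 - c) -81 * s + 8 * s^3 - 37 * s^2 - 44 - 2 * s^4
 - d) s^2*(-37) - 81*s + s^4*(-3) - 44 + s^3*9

Adding the polynomials and combining like terms:
(6*s^3 + s^2*(-36) - 86*s - 45 + s^4) + (s^2*(-1) + 3*s^3 + 1 + s*5 - 3*s^4)
= s^4*(-2) - 37*s^2 - 44 + s*(-81) + s^3*9
b) s^4*(-2) - 37*s^2 - 44 + s*(-81) + s^3*9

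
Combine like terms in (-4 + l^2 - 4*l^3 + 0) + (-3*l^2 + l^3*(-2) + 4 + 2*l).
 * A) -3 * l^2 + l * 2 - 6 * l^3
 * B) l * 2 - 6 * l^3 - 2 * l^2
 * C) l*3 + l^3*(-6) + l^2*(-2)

Adding the polynomials and combining like terms:
(-4 + l^2 - 4*l^3 + 0) + (-3*l^2 + l^3*(-2) + 4 + 2*l)
= l * 2 - 6 * l^3 - 2 * l^2
B) l * 2 - 6 * l^3 - 2 * l^2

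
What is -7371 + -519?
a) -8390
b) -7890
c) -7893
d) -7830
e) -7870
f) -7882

-7371 + -519 = -7890
b) -7890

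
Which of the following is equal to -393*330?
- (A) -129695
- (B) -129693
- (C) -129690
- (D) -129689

-393 * 330 = -129690
C) -129690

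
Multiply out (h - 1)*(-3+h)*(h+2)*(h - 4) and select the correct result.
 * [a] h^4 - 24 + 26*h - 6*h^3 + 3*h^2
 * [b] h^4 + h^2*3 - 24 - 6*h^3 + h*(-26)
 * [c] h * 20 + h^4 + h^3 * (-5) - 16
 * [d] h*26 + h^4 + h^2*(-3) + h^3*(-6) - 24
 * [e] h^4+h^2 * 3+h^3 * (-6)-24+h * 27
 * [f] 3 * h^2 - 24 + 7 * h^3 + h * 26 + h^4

Expanding (h - 1)*(-3+h)*(h+2)*(h - 4):
= h^4 - 24 + 26*h - 6*h^3 + 3*h^2
a) h^4 - 24 + 26*h - 6*h^3 + 3*h^2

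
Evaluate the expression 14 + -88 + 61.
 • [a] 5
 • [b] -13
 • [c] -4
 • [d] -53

First: 14 + -88 = -74
Then: -74 + 61 = -13
b) -13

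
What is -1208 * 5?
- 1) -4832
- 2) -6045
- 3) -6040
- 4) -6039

-1208 * 5 = -6040
3) -6040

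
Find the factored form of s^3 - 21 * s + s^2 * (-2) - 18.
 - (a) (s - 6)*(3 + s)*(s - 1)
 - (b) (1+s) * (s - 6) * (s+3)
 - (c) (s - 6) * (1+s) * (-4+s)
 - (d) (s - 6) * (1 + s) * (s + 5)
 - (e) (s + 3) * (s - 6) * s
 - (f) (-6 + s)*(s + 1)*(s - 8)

We need to factor s^3 - 21 * s + s^2 * (-2) - 18.
The factored form is (1+s) * (s - 6) * (s+3).
b) (1+s) * (s - 6) * (s+3)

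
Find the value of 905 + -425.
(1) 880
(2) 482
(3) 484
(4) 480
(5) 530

905 + -425 = 480
4) 480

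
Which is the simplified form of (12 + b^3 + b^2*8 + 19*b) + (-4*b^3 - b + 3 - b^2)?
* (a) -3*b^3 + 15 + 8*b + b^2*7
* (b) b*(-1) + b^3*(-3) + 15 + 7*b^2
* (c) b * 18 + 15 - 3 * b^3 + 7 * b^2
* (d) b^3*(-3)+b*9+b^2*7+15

Adding the polynomials and combining like terms:
(12 + b^3 + b^2*8 + 19*b) + (-4*b^3 - b + 3 - b^2)
= b * 18 + 15 - 3 * b^3 + 7 * b^2
c) b * 18 + 15 - 3 * b^3 + 7 * b^2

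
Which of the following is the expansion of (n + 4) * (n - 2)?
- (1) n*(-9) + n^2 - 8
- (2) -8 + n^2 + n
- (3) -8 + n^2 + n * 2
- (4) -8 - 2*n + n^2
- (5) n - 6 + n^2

Expanding (n + 4) * (n - 2):
= -8 + n^2 + n * 2
3) -8 + n^2 + n * 2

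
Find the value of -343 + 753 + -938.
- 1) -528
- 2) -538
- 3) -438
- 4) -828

First: -343 + 753 = 410
Then: 410 + -938 = -528
1) -528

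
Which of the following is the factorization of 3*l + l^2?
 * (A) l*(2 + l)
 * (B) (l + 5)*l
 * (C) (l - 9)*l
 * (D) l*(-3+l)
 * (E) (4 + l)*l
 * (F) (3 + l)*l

We need to factor 3*l + l^2.
The factored form is (3 + l)*l.
F) (3 + l)*l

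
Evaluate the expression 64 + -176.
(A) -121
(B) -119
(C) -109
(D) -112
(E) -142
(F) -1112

64 + -176 = -112
D) -112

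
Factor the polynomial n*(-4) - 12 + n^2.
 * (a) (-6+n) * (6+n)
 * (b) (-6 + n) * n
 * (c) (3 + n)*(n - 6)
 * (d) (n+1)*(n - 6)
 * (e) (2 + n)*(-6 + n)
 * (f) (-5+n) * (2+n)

We need to factor n*(-4) - 12 + n^2.
The factored form is (2 + n)*(-6 + n).
e) (2 + n)*(-6 + n)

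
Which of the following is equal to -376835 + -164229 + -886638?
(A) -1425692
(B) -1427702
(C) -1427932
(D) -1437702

First: -376835 + -164229 = -541064
Then: -541064 + -886638 = -1427702
B) -1427702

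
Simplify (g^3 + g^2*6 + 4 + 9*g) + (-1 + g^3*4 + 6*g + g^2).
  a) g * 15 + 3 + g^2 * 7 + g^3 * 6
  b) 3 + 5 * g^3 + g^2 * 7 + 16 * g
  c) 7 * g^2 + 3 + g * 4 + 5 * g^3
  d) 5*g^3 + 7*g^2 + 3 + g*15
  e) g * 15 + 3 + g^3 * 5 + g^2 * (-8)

Adding the polynomials and combining like terms:
(g^3 + g^2*6 + 4 + 9*g) + (-1 + g^3*4 + 6*g + g^2)
= 5*g^3 + 7*g^2 + 3 + g*15
d) 5*g^3 + 7*g^2 + 3 + g*15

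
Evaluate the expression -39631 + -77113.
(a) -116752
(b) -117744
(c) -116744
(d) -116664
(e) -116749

-39631 + -77113 = -116744
c) -116744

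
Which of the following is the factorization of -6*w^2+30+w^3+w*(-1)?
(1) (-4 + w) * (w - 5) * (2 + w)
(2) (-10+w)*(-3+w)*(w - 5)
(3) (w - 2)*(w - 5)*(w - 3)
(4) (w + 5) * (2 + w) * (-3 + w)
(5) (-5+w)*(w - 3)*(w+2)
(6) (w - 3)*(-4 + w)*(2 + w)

We need to factor -6*w^2+30+w^3+w*(-1).
The factored form is (-5+w)*(w - 3)*(w+2).
5) (-5+w)*(w - 3)*(w+2)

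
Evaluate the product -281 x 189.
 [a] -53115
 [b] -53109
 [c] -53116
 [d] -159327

-281 * 189 = -53109
b) -53109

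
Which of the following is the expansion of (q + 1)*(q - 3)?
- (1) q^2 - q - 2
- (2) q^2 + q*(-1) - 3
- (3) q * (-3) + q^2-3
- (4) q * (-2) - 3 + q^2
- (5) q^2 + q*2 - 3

Expanding (q + 1)*(q - 3):
= q * (-2) - 3 + q^2
4) q * (-2) - 3 + q^2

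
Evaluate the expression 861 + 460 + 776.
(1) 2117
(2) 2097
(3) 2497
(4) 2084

First: 861 + 460 = 1321
Then: 1321 + 776 = 2097
2) 2097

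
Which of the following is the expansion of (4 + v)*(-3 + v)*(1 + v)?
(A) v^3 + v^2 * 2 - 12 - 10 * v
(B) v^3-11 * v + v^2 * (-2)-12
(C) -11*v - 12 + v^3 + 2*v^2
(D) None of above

Expanding (4 + v)*(-3 + v)*(1 + v):
= -11*v - 12 + v^3 + 2*v^2
C) -11*v - 12 + v^3 + 2*v^2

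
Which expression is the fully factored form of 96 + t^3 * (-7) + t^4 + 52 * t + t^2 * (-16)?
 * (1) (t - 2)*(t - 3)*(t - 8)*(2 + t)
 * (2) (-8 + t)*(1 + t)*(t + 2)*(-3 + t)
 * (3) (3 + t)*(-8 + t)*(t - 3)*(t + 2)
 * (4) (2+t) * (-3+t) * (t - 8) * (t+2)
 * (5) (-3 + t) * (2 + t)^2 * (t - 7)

We need to factor 96 + t^3 * (-7) + t^4 + 52 * t + t^2 * (-16).
The factored form is (2+t) * (-3+t) * (t - 8) * (t+2).
4) (2+t) * (-3+t) * (t - 8) * (t+2)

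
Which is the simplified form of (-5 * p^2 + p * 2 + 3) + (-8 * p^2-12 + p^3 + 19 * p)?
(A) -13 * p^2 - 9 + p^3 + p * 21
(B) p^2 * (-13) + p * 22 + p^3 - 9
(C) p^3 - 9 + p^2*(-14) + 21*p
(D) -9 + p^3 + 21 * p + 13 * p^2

Adding the polynomials and combining like terms:
(-5*p^2 + p*2 + 3) + (-8*p^2 - 12 + p^3 + 19*p)
= -13 * p^2 - 9 + p^3 + p * 21
A) -13 * p^2 - 9 + p^3 + p * 21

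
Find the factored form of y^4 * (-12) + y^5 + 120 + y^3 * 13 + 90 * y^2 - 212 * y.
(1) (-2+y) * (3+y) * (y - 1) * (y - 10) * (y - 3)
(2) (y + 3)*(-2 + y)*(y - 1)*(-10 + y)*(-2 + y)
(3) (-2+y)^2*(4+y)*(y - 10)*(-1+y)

We need to factor y^4 * (-12) + y^5 + 120 + y^3 * 13 + 90 * y^2 - 212 * y.
The factored form is (y + 3)*(-2 + y)*(y - 1)*(-10 + y)*(-2 + y).
2) (y + 3)*(-2 + y)*(y - 1)*(-10 + y)*(-2 + y)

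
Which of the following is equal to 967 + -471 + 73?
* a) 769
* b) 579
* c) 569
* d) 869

First: 967 + -471 = 496
Then: 496 + 73 = 569
c) 569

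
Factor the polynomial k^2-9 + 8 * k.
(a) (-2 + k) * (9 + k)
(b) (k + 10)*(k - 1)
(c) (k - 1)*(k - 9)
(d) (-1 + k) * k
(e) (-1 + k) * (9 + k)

We need to factor k^2-9 + 8 * k.
The factored form is (-1 + k) * (9 + k).
e) (-1 + k) * (9 + k)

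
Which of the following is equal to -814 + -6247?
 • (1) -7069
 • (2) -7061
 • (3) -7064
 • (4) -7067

-814 + -6247 = -7061
2) -7061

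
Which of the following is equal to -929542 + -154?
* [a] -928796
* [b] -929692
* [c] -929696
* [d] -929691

-929542 + -154 = -929696
c) -929696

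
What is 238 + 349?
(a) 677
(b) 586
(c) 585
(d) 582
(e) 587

238 + 349 = 587
e) 587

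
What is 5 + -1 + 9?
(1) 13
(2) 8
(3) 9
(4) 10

First: 5 + -1 = 4
Then: 4 + 9 = 13
1) 13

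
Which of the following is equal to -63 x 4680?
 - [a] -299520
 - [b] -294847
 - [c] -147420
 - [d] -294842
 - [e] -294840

-63 * 4680 = -294840
e) -294840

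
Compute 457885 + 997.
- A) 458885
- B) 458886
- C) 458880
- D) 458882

457885 + 997 = 458882
D) 458882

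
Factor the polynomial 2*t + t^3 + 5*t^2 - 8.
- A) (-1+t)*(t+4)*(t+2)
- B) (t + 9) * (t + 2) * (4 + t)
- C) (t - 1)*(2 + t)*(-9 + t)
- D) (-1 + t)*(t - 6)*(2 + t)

We need to factor 2*t + t^3 + 5*t^2 - 8.
The factored form is (-1+t)*(t+4)*(t+2).
A) (-1+t)*(t+4)*(t+2)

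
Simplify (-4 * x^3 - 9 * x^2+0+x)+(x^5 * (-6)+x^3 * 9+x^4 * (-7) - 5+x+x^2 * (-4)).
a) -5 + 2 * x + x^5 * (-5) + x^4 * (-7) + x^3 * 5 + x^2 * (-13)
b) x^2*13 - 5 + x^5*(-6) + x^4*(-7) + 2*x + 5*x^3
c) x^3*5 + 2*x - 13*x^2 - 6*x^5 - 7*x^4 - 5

Adding the polynomials and combining like terms:
(-4*x^3 - 9*x^2 + 0 + x) + (x^5*(-6) + x^3*9 + x^4*(-7) - 5 + x + x^2*(-4))
= x^3*5 + 2*x - 13*x^2 - 6*x^5 - 7*x^4 - 5
c) x^3*5 + 2*x - 13*x^2 - 6*x^5 - 7*x^4 - 5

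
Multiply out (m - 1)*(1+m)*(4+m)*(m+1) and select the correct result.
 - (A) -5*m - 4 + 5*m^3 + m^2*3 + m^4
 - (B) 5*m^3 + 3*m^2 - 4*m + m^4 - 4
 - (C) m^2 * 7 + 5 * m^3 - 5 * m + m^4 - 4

Expanding (m - 1)*(1+m)*(4+m)*(m+1):
= -5*m - 4 + 5*m^3 + m^2*3 + m^4
A) -5*m - 4 + 5*m^3 + m^2*3 + m^4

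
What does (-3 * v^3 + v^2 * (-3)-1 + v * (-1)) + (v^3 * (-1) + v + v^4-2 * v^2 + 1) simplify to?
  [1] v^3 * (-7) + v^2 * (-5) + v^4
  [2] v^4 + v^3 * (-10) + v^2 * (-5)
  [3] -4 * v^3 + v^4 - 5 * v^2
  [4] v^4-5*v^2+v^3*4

Adding the polynomials and combining like terms:
(-3*v^3 + v^2*(-3) - 1 + v*(-1)) + (v^3*(-1) + v + v^4 - 2*v^2 + 1)
= -4 * v^3 + v^4 - 5 * v^2
3) -4 * v^3 + v^4 - 5 * v^2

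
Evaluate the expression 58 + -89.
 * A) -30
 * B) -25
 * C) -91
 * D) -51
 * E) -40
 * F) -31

58 + -89 = -31
F) -31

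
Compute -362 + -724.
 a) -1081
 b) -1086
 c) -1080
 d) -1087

-362 + -724 = -1086
b) -1086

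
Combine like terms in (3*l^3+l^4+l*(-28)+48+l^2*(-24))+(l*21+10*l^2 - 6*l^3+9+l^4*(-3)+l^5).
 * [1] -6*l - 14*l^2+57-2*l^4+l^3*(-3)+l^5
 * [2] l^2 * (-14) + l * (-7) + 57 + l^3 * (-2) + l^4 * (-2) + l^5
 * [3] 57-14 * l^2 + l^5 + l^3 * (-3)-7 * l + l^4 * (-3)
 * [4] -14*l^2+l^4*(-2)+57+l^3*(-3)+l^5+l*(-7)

Adding the polynomials and combining like terms:
(3*l^3 + l^4 + l*(-28) + 48 + l^2*(-24)) + (l*21 + 10*l^2 - 6*l^3 + 9 + l^4*(-3) + l^5)
= -14*l^2+l^4*(-2)+57+l^3*(-3)+l^5+l*(-7)
4) -14*l^2+l^4*(-2)+57+l^3*(-3)+l^5+l*(-7)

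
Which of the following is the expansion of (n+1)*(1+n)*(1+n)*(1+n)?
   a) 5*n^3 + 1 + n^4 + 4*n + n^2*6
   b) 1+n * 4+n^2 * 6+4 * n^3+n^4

Expanding (n+1)*(1+n)*(1+n)*(1+n):
= 1+n * 4+n^2 * 6+4 * n^3+n^4
b) 1+n * 4+n^2 * 6+4 * n^3+n^4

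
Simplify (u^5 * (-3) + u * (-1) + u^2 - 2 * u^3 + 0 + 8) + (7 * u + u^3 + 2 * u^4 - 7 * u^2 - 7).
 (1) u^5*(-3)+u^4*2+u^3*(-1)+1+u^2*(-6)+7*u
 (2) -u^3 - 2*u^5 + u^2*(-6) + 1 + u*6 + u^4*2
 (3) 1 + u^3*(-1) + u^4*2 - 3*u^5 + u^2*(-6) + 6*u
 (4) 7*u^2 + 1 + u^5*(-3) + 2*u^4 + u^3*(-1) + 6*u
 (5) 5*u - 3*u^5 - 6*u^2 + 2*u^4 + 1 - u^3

Adding the polynomials and combining like terms:
(u^5*(-3) + u*(-1) + u^2 - 2*u^3 + 0 + 8) + (7*u + u^3 + 2*u^4 - 7*u^2 - 7)
= 1 + u^3*(-1) + u^4*2 - 3*u^5 + u^2*(-6) + 6*u
3) 1 + u^3*(-1) + u^4*2 - 3*u^5 + u^2*(-6) + 6*u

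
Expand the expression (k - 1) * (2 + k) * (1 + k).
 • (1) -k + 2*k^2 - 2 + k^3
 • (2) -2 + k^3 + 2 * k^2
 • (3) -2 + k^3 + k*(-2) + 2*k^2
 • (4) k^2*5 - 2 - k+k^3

Expanding (k - 1) * (2 + k) * (1 + k):
= -k + 2*k^2 - 2 + k^3
1) -k + 2*k^2 - 2 + k^3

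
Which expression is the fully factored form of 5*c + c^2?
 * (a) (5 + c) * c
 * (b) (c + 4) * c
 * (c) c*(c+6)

We need to factor 5*c + c^2.
The factored form is (5 + c) * c.
a) (5 + c) * c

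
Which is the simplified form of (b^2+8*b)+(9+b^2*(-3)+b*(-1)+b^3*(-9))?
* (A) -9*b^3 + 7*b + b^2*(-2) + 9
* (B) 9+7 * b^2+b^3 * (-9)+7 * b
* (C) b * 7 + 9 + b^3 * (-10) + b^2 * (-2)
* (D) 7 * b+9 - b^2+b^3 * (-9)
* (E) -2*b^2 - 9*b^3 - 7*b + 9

Adding the polynomials and combining like terms:
(b^2 + 8*b) + (9 + b^2*(-3) + b*(-1) + b^3*(-9))
= -9*b^3 + 7*b + b^2*(-2) + 9
A) -9*b^3 + 7*b + b^2*(-2) + 9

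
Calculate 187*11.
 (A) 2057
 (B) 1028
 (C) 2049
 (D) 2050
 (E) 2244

187 * 11 = 2057
A) 2057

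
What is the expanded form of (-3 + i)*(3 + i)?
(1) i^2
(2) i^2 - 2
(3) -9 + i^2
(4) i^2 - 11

Expanding (-3 + i)*(3 + i):
= -9 + i^2
3) -9 + i^2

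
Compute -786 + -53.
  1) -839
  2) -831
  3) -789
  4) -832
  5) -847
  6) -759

-786 + -53 = -839
1) -839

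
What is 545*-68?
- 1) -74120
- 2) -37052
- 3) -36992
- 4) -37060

545 * -68 = -37060
4) -37060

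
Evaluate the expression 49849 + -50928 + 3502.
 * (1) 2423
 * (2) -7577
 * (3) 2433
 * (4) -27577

First: 49849 + -50928 = -1079
Then: -1079 + 3502 = 2423
1) 2423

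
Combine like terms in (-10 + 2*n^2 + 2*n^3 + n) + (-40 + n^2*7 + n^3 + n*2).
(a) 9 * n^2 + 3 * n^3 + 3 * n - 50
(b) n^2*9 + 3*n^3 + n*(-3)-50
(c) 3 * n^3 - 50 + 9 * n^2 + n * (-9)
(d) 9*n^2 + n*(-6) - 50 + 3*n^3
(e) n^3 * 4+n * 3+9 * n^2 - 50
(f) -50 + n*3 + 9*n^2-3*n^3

Adding the polynomials and combining like terms:
(-10 + 2*n^2 + 2*n^3 + n) + (-40 + n^2*7 + n^3 + n*2)
= 9 * n^2 + 3 * n^3 + 3 * n - 50
a) 9 * n^2 + 3 * n^3 + 3 * n - 50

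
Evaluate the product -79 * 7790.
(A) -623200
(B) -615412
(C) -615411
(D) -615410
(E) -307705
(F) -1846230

-79 * 7790 = -615410
D) -615410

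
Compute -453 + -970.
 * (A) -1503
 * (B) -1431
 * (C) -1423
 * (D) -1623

-453 + -970 = -1423
C) -1423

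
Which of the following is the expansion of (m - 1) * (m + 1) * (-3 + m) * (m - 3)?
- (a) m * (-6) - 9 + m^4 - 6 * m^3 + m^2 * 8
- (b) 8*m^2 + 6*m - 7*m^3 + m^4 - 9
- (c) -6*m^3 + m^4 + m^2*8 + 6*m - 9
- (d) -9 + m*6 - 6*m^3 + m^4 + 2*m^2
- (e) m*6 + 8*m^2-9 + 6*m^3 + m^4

Expanding (m - 1) * (m + 1) * (-3 + m) * (m - 3):
= -6*m^3 + m^4 + m^2*8 + 6*m - 9
c) -6*m^3 + m^4 + m^2*8 + 6*m - 9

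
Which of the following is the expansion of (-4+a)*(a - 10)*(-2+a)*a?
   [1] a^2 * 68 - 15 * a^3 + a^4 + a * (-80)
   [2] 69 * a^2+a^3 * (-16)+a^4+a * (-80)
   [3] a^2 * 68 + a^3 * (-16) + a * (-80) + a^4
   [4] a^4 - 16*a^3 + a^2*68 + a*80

Expanding (-4+a)*(a - 10)*(-2+a)*a:
= a^2 * 68 + a^3 * (-16) + a * (-80) + a^4
3) a^2 * 68 + a^3 * (-16) + a * (-80) + a^4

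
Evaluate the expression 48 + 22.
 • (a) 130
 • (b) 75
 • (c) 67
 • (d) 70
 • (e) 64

48 + 22 = 70
d) 70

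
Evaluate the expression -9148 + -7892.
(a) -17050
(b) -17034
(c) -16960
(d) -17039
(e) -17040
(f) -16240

-9148 + -7892 = -17040
e) -17040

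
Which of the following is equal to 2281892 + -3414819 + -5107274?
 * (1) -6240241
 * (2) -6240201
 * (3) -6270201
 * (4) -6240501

First: 2281892 + -3414819 = -1132927
Then: -1132927 + -5107274 = -6240201
2) -6240201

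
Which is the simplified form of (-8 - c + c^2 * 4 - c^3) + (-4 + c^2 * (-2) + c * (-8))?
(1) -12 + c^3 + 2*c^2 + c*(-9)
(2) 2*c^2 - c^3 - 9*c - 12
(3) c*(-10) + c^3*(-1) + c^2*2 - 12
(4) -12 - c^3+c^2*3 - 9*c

Adding the polynomials and combining like terms:
(-8 - c + c^2*4 - c^3) + (-4 + c^2*(-2) + c*(-8))
= 2*c^2 - c^3 - 9*c - 12
2) 2*c^2 - c^3 - 9*c - 12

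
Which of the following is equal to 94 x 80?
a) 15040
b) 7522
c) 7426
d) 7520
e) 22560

94 * 80 = 7520
d) 7520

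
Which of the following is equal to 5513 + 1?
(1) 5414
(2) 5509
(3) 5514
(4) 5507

5513 + 1 = 5514
3) 5514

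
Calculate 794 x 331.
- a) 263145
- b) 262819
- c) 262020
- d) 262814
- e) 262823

794 * 331 = 262814
d) 262814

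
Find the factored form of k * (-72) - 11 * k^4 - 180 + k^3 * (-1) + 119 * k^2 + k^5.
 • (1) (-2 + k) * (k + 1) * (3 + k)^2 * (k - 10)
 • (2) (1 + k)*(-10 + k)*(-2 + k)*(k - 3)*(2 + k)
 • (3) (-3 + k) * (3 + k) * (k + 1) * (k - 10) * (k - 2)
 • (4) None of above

We need to factor k * (-72) - 11 * k^4 - 180 + k^3 * (-1) + 119 * k^2 + k^5.
The factored form is (-3 + k) * (3 + k) * (k + 1) * (k - 10) * (k - 2).
3) (-3 + k) * (3 + k) * (k + 1) * (k - 10) * (k - 2)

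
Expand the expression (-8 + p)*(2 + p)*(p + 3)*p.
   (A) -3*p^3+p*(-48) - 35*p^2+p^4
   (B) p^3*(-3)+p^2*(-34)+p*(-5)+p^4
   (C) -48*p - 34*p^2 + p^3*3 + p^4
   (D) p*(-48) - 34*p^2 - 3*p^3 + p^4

Expanding (-8 + p)*(2 + p)*(p + 3)*p:
= p*(-48) - 34*p^2 - 3*p^3 + p^4
D) p*(-48) - 34*p^2 - 3*p^3 + p^4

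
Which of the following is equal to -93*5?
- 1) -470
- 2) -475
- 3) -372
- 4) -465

-93 * 5 = -465
4) -465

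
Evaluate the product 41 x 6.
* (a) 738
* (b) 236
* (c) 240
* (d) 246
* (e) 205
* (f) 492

41 * 6 = 246
d) 246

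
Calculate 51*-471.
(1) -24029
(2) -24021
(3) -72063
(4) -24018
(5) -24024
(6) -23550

51 * -471 = -24021
2) -24021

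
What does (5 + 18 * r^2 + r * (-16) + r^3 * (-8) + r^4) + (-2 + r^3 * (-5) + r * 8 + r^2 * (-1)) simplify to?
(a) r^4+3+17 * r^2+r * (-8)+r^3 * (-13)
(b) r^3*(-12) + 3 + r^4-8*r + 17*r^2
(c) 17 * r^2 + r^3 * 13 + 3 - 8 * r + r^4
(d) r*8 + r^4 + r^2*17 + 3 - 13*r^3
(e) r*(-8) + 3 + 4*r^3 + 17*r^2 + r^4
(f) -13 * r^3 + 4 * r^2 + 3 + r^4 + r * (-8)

Adding the polynomials and combining like terms:
(5 + 18*r^2 + r*(-16) + r^3*(-8) + r^4) + (-2 + r^3*(-5) + r*8 + r^2*(-1))
= r^4+3+17 * r^2+r * (-8)+r^3 * (-13)
a) r^4+3+17 * r^2+r * (-8)+r^3 * (-13)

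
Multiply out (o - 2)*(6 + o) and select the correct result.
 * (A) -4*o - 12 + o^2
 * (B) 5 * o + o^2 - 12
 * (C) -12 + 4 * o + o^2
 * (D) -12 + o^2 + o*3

Expanding (o - 2)*(6 + o):
= -12 + 4 * o + o^2
C) -12 + 4 * o + o^2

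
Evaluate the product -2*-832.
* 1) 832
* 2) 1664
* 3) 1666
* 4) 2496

-2 * -832 = 1664
2) 1664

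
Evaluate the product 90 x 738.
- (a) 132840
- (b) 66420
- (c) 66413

90 * 738 = 66420
b) 66420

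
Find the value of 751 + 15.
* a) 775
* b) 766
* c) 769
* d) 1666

751 + 15 = 766
b) 766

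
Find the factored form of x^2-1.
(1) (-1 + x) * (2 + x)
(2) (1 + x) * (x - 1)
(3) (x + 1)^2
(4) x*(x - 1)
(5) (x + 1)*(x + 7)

We need to factor x^2-1.
The factored form is (1 + x) * (x - 1).
2) (1 + x) * (x - 1)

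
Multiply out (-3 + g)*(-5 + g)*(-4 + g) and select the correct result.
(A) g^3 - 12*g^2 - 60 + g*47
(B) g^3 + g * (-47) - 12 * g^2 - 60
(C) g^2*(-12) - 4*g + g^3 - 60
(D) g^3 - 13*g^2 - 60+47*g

Expanding (-3 + g)*(-5 + g)*(-4 + g):
= g^3 - 12*g^2 - 60 + g*47
A) g^3 - 12*g^2 - 60 + g*47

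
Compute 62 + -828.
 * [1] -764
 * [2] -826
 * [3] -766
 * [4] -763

62 + -828 = -766
3) -766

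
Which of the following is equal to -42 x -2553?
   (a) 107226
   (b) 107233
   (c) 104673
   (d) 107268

-42 * -2553 = 107226
a) 107226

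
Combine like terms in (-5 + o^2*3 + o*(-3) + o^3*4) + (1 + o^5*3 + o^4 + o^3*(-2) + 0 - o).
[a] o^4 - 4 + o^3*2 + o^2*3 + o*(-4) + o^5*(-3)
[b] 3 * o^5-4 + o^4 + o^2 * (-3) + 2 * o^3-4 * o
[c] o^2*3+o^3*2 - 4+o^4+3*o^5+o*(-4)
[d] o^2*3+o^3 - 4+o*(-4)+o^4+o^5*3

Adding the polynomials and combining like terms:
(-5 + o^2*3 + o*(-3) + o^3*4) + (1 + o^5*3 + o^4 + o^3*(-2) + 0 - o)
= o^2*3+o^3*2 - 4+o^4+3*o^5+o*(-4)
c) o^2*3+o^3*2 - 4+o^4+3*o^5+o*(-4)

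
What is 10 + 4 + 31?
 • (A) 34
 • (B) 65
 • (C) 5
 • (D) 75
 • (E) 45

First: 10 + 4 = 14
Then: 14 + 31 = 45
E) 45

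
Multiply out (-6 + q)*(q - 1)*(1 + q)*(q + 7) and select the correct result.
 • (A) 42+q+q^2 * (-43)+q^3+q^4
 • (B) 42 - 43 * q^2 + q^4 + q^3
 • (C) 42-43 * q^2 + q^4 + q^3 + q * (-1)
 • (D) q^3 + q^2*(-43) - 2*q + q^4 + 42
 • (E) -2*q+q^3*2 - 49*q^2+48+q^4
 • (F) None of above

Expanding (-6 + q)*(q - 1)*(1 + q)*(q + 7):
= 42-43 * q^2 + q^4 + q^3 + q * (-1)
C) 42-43 * q^2 + q^4 + q^3 + q * (-1)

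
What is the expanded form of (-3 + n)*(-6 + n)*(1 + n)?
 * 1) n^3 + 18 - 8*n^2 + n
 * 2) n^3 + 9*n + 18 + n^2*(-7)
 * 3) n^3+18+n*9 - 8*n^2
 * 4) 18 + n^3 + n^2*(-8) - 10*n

Expanding (-3 + n)*(-6 + n)*(1 + n):
= n^3+18+n*9 - 8*n^2
3) n^3+18+n*9 - 8*n^2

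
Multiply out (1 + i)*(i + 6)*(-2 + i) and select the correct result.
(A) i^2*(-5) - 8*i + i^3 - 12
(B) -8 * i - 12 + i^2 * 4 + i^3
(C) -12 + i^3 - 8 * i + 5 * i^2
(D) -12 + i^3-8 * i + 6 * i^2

Expanding (1 + i)*(i + 6)*(-2 + i):
= -12 + i^3 - 8 * i + 5 * i^2
C) -12 + i^3 - 8 * i + 5 * i^2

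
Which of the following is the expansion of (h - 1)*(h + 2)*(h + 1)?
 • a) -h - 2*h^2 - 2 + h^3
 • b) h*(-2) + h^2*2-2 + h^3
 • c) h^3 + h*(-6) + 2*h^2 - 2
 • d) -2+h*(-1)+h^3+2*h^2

Expanding (h - 1)*(h + 2)*(h + 1):
= -2+h*(-1)+h^3+2*h^2
d) -2+h*(-1)+h^3+2*h^2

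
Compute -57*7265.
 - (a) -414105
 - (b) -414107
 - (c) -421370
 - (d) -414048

-57 * 7265 = -414105
a) -414105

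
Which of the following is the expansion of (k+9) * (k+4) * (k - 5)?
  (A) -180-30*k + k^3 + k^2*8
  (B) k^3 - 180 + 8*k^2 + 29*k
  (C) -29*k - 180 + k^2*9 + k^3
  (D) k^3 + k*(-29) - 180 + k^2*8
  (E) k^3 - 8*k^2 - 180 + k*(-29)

Expanding (k+9) * (k+4) * (k - 5):
= k^3 + k*(-29) - 180 + k^2*8
D) k^3 + k*(-29) - 180 + k^2*8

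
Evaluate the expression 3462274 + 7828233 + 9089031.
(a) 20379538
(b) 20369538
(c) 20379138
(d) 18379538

First: 3462274 + 7828233 = 11290507
Then: 11290507 + 9089031 = 20379538
a) 20379538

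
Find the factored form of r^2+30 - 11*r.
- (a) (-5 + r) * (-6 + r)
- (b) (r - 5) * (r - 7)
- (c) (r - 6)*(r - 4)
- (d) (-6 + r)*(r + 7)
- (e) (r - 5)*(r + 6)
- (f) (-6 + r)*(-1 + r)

We need to factor r^2+30 - 11*r.
The factored form is (-5 + r) * (-6 + r).
a) (-5 + r) * (-6 + r)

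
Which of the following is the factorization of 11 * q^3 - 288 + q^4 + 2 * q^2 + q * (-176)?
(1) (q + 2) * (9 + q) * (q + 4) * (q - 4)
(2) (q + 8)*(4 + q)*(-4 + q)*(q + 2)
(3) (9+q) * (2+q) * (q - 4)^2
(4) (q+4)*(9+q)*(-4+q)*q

We need to factor 11 * q^3 - 288 + q^4 + 2 * q^2 + q * (-176).
The factored form is (q + 2) * (9 + q) * (q + 4) * (q - 4).
1) (q + 2) * (9 + q) * (q + 4) * (q - 4)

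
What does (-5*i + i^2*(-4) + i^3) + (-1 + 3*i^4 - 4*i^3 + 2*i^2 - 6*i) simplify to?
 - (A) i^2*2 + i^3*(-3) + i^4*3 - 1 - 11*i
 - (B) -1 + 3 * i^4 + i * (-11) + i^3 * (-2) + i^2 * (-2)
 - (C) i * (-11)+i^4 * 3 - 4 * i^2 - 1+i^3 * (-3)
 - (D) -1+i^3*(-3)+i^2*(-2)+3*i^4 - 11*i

Adding the polynomials and combining like terms:
(-5*i + i^2*(-4) + i^3) + (-1 + 3*i^4 - 4*i^3 + 2*i^2 - 6*i)
= -1+i^3*(-3)+i^2*(-2)+3*i^4 - 11*i
D) -1+i^3*(-3)+i^2*(-2)+3*i^4 - 11*i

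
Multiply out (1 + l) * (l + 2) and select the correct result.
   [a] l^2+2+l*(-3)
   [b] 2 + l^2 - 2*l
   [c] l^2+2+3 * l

Expanding (1 + l) * (l + 2):
= l^2+2+3 * l
c) l^2+2+3 * l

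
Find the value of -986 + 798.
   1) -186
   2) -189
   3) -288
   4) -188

-986 + 798 = -188
4) -188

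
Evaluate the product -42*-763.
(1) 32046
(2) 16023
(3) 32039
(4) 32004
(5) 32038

-42 * -763 = 32046
1) 32046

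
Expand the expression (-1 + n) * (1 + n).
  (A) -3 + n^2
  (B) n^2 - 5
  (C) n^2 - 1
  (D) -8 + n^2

Expanding (-1 + n) * (1 + n):
= n^2 - 1
C) n^2 - 1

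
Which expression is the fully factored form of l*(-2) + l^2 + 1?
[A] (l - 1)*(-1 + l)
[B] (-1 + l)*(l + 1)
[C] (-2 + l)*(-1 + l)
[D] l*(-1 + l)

We need to factor l*(-2) + l^2 + 1.
The factored form is (l - 1)*(-1 + l).
A) (l - 1)*(-1 + l)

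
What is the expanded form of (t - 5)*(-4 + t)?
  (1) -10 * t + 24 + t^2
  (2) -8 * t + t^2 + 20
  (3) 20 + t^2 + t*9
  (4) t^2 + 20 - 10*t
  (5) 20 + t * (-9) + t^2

Expanding (t - 5)*(-4 + t):
= 20 + t * (-9) + t^2
5) 20 + t * (-9) + t^2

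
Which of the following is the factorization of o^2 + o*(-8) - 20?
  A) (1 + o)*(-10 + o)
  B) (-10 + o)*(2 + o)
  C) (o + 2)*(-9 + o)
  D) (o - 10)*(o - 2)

We need to factor o^2 + o*(-8) - 20.
The factored form is (-10 + o)*(2 + o).
B) (-10 + o)*(2 + o)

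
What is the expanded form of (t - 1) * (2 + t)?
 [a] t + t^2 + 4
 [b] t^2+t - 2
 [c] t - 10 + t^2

Expanding (t - 1) * (2 + t):
= t^2+t - 2
b) t^2+t - 2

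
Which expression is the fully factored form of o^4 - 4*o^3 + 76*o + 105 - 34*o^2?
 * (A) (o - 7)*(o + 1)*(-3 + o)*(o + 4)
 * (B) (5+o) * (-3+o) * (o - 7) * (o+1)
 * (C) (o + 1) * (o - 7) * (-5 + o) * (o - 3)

We need to factor o^4 - 4*o^3 + 76*o + 105 - 34*o^2.
The factored form is (5+o) * (-3+o) * (o - 7) * (o+1).
B) (5+o) * (-3+o) * (o - 7) * (o+1)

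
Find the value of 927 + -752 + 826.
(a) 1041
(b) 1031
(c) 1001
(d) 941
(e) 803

First: 927 + -752 = 175
Then: 175 + 826 = 1001
c) 1001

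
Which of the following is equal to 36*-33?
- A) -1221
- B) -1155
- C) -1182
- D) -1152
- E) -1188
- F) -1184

36 * -33 = -1188
E) -1188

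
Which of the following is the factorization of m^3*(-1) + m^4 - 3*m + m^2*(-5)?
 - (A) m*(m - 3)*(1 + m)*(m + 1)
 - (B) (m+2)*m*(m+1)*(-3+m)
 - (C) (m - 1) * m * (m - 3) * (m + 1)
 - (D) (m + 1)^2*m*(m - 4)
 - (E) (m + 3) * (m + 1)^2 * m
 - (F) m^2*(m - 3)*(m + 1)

We need to factor m^3*(-1) + m^4 - 3*m + m^2*(-5).
The factored form is m*(m - 3)*(1 + m)*(m + 1).
A) m*(m - 3)*(1 + m)*(m + 1)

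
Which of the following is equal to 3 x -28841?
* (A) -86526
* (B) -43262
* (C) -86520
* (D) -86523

3 * -28841 = -86523
D) -86523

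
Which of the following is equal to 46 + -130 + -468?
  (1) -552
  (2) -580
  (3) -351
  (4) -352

First: 46 + -130 = -84
Then: -84 + -468 = -552
1) -552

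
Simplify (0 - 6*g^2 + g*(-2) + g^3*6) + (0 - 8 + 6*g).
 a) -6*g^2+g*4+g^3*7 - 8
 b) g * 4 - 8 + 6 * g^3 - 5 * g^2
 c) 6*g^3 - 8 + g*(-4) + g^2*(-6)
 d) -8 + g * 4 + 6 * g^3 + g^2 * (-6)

Adding the polynomials and combining like terms:
(0 - 6*g^2 + g*(-2) + g^3*6) + (0 - 8 + 6*g)
= -8 + g * 4 + 6 * g^3 + g^2 * (-6)
d) -8 + g * 4 + 6 * g^3 + g^2 * (-6)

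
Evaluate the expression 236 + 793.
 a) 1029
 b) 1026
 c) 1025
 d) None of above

236 + 793 = 1029
a) 1029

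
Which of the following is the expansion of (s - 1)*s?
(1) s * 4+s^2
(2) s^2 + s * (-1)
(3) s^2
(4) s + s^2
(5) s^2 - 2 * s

Expanding (s - 1)*s:
= s^2 + s * (-1)
2) s^2 + s * (-1)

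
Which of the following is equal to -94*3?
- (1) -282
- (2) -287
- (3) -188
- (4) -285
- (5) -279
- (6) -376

-94 * 3 = -282
1) -282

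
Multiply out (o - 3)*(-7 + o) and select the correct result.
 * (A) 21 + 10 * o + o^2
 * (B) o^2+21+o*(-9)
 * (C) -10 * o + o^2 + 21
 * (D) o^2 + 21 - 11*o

Expanding (o - 3)*(-7 + o):
= -10 * o + o^2 + 21
C) -10 * o + o^2 + 21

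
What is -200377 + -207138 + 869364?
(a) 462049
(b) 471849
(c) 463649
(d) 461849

First: -200377 + -207138 = -407515
Then: -407515 + 869364 = 461849
d) 461849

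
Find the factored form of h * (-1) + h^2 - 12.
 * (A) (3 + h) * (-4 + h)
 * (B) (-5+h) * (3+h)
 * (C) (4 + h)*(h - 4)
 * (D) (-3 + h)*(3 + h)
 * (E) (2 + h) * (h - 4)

We need to factor h * (-1) + h^2 - 12.
The factored form is (3 + h) * (-4 + h).
A) (3 + h) * (-4 + h)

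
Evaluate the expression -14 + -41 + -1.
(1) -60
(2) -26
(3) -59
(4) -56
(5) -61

First: -14 + -41 = -55
Then: -55 + -1 = -56
4) -56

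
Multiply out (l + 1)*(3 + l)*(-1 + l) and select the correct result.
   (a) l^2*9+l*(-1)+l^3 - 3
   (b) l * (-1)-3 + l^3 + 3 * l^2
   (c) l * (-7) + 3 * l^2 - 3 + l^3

Expanding (l + 1)*(3 + l)*(-1 + l):
= l * (-1)-3 + l^3 + 3 * l^2
b) l * (-1)-3 + l^3 + 3 * l^2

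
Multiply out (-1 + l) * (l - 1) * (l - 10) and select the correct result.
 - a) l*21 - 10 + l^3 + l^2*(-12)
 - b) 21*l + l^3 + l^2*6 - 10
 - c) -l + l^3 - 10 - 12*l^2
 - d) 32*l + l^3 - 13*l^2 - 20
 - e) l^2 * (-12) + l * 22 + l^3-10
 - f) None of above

Expanding (-1 + l) * (l - 1) * (l - 10):
= l*21 - 10 + l^3 + l^2*(-12)
a) l*21 - 10 + l^3 + l^2*(-12)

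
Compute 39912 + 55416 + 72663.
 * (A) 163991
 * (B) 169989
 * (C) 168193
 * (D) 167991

First: 39912 + 55416 = 95328
Then: 95328 + 72663 = 167991
D) 167991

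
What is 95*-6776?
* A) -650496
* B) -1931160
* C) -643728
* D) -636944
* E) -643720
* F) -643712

95 * -6776 = -643720
E) -643720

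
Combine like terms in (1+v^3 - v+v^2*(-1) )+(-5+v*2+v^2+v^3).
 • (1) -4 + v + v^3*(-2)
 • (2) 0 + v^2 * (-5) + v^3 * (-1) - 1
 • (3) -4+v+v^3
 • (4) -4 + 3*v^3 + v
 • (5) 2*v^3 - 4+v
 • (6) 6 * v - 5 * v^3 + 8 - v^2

Adding the polynomials and combining like terms:
(1 + v^3 - v + v^2*(-1)) + (-5 + v*2 + v^2 + v^3)
= 2*v^3 - 4+v
5) 2*v^3 - 4+v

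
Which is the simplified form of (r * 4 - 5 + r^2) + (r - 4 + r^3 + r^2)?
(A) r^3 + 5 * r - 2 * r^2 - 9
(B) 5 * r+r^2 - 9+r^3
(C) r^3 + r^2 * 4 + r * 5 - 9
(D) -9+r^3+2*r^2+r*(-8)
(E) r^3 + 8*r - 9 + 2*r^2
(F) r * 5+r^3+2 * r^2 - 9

Adding the polynomials and combining like terms:
(r*4 - 5 + r^2) + (r - 4 + r^3 + r^2)
= r * 5+r^3+2 * r^2 - 9
F) r * 5+r^3+2 * r^2 - 9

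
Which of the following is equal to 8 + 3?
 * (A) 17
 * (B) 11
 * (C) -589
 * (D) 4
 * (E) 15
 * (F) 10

8 + 3 = 11
B) 11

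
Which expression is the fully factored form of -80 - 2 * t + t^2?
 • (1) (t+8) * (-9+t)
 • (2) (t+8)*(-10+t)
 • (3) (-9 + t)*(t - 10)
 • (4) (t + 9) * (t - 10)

We need to factor -80 - 2 * t + t^2.
The factored form is (t+8)*(-10+t).
2) (t+8)*(-10+t)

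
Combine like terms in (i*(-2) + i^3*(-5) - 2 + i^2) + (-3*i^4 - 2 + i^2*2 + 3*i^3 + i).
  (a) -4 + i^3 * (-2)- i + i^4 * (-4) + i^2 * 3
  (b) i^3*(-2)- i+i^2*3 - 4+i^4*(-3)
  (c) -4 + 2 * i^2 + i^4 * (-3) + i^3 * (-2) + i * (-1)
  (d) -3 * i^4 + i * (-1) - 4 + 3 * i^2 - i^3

Adding the polynomials and combining like terms:
(i*(-2) + i^3*(-5) - 2 + i^2) + (-3*i^4 - 2 + i^2*2 + 3*i^3 + i)
= i^3*(-2)- i+i^2*3 - 4+i^4*(-3)
b) i^3*(-2)- i+i^2*3 - 4+i^4*(-3)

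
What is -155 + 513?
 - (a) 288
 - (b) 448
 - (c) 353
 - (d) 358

-155 + 513 = 358
d) 358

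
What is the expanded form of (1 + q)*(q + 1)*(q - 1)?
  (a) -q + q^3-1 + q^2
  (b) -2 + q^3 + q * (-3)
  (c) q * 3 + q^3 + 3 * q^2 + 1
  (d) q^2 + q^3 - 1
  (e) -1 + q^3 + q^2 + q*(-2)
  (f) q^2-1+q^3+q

Expanding (1 + q)*(q + 1)*(q - 1):
= -q + q^3-1 + q^2
a) -q + q^3-1 + q^2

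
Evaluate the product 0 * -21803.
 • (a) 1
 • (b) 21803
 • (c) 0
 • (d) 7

0 * -21803 = 0
c) 0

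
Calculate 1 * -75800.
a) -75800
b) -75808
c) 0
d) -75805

1 * -75800 = -75800
a) -75800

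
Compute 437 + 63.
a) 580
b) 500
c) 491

437 + 63 = 500
b) 500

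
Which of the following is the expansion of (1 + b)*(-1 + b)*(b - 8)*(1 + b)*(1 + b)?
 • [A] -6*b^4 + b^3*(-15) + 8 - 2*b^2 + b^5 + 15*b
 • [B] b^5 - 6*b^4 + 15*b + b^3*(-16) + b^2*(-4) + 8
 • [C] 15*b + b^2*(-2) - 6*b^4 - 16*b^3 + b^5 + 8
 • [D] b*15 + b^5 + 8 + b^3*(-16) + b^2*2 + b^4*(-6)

Expanding (1 + b)*(-1 + b)*(b - 8)*(1 + b)*(1 + b):
= 15*b + b^2*(-2) - 6*b^4 - 16*b^3 + b^5 + 8
C) 15*b + b^2*(-2) - 6*b^4 - 16*b^3 + b^5 + 8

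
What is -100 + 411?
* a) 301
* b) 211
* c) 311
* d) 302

-100 + 411 = 311
c) 311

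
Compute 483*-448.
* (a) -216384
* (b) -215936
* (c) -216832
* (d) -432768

483 * -448 = -216384
a) -216384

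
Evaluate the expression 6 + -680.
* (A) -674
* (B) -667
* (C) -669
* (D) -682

6 + -680 = -674
A) -674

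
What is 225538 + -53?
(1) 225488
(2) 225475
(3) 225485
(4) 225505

225538 + -53 = 225485
3) 225485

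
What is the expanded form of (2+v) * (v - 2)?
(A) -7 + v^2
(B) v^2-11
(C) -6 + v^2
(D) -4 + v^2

Expanding (2+v) * (v - 2):
= -4 + v^2
D) -4 + v^2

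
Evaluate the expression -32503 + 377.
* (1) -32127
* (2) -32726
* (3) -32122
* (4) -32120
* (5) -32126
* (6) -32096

-32503 + 377 = -32126
5) -32126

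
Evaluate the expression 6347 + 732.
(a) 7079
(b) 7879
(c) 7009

6347 + 732 = 7079
a) 7079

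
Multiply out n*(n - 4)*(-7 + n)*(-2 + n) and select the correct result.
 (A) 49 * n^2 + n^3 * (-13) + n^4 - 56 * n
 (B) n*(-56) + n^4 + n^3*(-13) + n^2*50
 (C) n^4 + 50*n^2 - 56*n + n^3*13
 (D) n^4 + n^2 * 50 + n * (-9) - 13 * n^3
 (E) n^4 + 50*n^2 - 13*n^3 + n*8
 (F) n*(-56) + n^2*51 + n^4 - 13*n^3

Expanding n*(n - 4)*(-7 + n)*(-2 + n):
= n*(-56) + n^4 + n^3*(-13) + n^2*50
B) n*(-56) + n^4 + n^3*(-13) + n^2*50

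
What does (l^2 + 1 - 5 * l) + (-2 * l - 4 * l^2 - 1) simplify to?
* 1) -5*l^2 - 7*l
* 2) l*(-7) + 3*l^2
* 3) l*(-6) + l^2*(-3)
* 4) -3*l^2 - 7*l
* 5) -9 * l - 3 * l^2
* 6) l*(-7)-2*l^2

Adding the polynomials and combining like terms:
(l^2 + 1 - 5*l) + (-2*l - 4*l^2 - 1)
= -3*l^2 - 7*l
4) -3*l^2 - 7*l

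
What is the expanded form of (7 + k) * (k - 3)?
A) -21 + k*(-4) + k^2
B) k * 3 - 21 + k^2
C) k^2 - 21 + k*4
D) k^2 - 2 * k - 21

Expanding (7 + k) * (k - 3):
= k^2 - 21 + k*4
C) k^2 - 21 + k*4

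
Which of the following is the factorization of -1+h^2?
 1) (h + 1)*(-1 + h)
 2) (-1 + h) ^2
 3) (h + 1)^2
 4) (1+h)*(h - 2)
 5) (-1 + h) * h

We need to factor -1+h^2.
The factored form is (h + 1)*(-1 + h).
1) (h + 1)*(-1 + h)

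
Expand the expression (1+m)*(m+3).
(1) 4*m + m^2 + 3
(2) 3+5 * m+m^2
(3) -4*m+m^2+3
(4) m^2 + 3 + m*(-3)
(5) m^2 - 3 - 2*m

Expanding (1+m)*(m+3):
= 4*m + m^2 + 3
1) 4*m + m^2 + 3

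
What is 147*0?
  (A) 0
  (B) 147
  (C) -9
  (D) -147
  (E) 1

147 * 0 = 0
A) 0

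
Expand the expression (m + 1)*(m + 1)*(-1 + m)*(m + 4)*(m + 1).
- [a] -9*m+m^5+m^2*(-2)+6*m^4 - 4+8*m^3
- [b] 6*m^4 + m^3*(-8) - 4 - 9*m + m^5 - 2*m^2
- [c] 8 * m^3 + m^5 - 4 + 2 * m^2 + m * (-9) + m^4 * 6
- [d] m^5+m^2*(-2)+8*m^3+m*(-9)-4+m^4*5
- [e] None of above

Expanding (m + 1)*(m + 1)*(-1 + m)*(m + 4)*(m + 1):
= -9*m+m^5+m^2*(-2)+6*m^4 - 4+8*m^3
a) -9*m+m^5+m^2*(-2)+6*m^4 - 4+8*m^3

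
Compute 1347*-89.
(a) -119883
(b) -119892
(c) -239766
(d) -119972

1347 * -89 = -119883
a) -119883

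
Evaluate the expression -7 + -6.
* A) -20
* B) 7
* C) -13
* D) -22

-7 + -6 = -13
C) -13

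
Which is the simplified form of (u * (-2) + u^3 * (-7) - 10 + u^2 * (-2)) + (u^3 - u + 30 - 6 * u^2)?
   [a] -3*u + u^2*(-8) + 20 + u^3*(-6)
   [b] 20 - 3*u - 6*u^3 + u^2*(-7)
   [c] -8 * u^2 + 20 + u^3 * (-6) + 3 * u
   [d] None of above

Adding the polynomials and combining like terms:
(u*(-2) + u^3*(-7) - 10 + u^2*(-2)) + (u^3 - u + 30 - 6*u^2)
= -3*u + u^2*(-8) + 20 + u^3*(-6)
a) -3*u + u^2*(-8) + 20 + u^3*(-6)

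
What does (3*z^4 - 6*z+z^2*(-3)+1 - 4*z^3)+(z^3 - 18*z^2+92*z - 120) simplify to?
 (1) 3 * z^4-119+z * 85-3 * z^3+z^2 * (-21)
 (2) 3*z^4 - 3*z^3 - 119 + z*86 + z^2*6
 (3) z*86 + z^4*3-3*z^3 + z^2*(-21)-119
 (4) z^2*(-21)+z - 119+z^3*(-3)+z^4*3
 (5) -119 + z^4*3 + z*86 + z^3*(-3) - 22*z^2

Adding the polynomials and combining like terms:
(3*z^4 - 6*z + z^2*(-3) + 1 - 4*z^3) + (z^3 - 18*z^2 + 92*z - 120)
= z*86 + z^4*3-3*z^3 + z^2*(-21)-119
3) z*86 + z^4*3-3*z^3 + z^2*(-21)-119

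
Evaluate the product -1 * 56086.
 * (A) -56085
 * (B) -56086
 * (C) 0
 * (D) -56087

-1 * 56086 = -56086
B) -56086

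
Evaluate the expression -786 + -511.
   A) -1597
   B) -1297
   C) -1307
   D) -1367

-786 + -511 = -1297
B) -1297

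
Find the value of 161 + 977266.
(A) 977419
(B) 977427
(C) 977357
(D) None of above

161 + 977266 = 977427
B) 977427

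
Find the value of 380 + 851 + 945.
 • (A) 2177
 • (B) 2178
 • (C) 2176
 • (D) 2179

First: 380 + 851 = 1231
Then: 1231 + 945 = 2176
C) 2176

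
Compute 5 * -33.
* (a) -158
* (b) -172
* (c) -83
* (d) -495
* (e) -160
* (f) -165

5 * -33 = -165
f) -165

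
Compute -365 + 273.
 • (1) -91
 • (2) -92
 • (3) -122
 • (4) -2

-365 + 273 = -92
2) -92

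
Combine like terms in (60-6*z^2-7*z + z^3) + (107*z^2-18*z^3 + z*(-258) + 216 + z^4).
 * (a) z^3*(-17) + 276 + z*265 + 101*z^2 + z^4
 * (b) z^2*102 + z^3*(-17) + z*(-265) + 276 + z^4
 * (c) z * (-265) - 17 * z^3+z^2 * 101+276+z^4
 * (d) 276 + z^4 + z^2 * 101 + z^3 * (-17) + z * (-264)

Adding the polynomials and combining like terms:
(60 - 6*z^2 - 7*z + z^3) + (107*z^2 - 18*z^3 + z*(-258) + 216 + z^4)
= z * (-265) - 17 * z^3+z^2 * 101+276+z^4
c) z * (-265) - 17 * z^3+z^2 * 101+276+z^4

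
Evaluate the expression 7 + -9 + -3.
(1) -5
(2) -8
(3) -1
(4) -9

First: 7 + -9 = -2
Then: -2 + -3 = -5
1) -5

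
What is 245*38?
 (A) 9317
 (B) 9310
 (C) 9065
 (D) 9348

245 * 38 = 9310
B) 9310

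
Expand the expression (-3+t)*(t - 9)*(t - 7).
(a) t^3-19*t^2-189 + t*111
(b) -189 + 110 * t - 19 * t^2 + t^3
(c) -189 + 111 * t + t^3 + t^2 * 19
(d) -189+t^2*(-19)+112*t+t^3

Expanding (-3+t)*(t - 9)*(t - 7):
= t^3-19*t^2-189 + t*111
a) t^3-19*t^2-189 + t*111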